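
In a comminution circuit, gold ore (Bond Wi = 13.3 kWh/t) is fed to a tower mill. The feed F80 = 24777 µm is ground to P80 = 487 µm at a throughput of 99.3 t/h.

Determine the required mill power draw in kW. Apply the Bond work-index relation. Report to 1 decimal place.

Bond: W = 10·Wi·(1/√P80 − 1/√F80)
W = 10·13.3·(1/√487 − 1/√24777) = 10·13.3·(0.038961) = 5.1819 kWh/t
P = W·T = 5.1819·99.3 = 514.6 kW

P = 514.6 kW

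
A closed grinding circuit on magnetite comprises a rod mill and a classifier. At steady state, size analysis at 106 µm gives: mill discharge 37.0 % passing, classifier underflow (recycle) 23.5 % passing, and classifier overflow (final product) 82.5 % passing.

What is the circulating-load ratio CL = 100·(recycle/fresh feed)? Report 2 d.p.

CL = 337.04 %

Two-product formula at 106 µm:
(1+r)·d = r·u + o ⇒ r = (o−d)/(d−u)
r = (82.5 − 37.0)/(37.0 − 23.5) = 45.5/13.5 = 3.3704
CL = 100·r = 337.04 %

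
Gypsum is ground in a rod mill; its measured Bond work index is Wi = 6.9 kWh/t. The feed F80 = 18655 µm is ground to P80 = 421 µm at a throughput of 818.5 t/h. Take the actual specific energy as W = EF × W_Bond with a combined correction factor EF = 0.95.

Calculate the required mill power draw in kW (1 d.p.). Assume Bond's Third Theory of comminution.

W_Bond = 10·Wi·(1/√P₈₀ − 1/√F₈₀)
W = 10·6.9·(1/√421 − 1/√18655) = 10·6.9·(0.041415) = 2.8577 kWh/t
With EF = 0.95: W = 2.8577·0.95 = 2.7148 kWh/t
P_mill = W·ṁ = 2.7148·818.5 = 2222.1 kW

P = 2222.1 kW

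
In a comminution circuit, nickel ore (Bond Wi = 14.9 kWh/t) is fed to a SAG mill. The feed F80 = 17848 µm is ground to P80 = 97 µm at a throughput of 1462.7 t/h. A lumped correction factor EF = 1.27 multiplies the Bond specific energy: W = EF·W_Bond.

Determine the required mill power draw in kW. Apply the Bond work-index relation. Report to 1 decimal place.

W = 10 Wi / √P80 − 10 Wi / √F80
W = 10·14.9·(1/√97 − 1/√17848) = 10·14.9·(0.094049) = 14.0134 kWh/t
Corrected W = EF·W_Bond = 1.27·14.0134 = 17.7970 kWh/t
P_mill = W·ṁ = 17.7970·1462.7 = 26031.6 kW

P = 26031.6 kW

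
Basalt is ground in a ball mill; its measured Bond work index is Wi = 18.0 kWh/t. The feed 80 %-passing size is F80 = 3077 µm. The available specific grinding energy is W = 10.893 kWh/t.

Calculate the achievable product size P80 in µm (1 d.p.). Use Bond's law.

P80 = 162.1 µm

Bond:  W = 10 Wi (1/√P − 1/√F)
P80^(−½) = W/(10 Wi) + F80^(−½)
  = 10.8930/(10·18.0) + 1/√3077 = 0.060517 + 0.018028 = 0.078544
P80 = (1/0.078544)² = 12.7317² = 162.10 µm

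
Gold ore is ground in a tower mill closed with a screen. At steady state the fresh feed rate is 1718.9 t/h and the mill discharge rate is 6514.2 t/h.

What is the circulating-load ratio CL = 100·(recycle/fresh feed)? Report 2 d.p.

M = F + R at steady state, so:
R = M − F = 6514.2 − 1718.9 = 4795.3 t/h
CL = 100·R/F = 100·4795.3/1718.9 = 278.97 %

CL = 278.97 %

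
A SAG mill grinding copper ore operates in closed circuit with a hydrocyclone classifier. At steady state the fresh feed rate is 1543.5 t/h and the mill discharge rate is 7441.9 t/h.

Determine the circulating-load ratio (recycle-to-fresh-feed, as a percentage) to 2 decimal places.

CL = 382.14 %

M = F + R at steady state, so:
R = M − F = 7441.9 − 1543.5 = 5898.4 t/h
CL = 100·R/F = 100·5898.4/1543.5 = 382.14 %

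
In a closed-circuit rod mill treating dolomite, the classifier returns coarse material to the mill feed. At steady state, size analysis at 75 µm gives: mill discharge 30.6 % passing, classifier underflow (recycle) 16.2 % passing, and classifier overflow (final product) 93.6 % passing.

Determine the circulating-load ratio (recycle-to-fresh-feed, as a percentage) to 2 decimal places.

CL = 437.50 %

Balance %-passing 75 µm (r = R/F):
(1+r)d = ru + o → r = (o−d)/(d−u)
r = (93.6 − 30.6)/(30.6 − 16.2) = 63.0/14.4 = 4.3750
CL = 100·r = 437.50 %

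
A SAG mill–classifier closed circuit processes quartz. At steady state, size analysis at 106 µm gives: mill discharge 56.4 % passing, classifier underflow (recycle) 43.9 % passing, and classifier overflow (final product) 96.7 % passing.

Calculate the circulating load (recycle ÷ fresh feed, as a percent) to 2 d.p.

Classifier node, passing 106 µm:
d + r·d = r·u + o → r(d−u) = o−d
r = (96.7 − 56.4)/(56.4 − 43.9) = 40.3/12.5 = 3.2240
CL = 100·r = 322.40 %

CL = 322.40 %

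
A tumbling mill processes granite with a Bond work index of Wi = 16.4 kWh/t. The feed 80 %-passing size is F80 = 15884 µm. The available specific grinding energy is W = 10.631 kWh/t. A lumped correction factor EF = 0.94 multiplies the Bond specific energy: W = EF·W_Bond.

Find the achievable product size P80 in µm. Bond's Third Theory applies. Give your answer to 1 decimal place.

Bond: W = 10·Wi·(1/√P80 − 1/√F80)
W_Bond = W / EF = 10.631 / 0.94 = 11.3096 kWh/t
⇒ 1/√P80 = W_Bond/(10·Wi) + 1/√F80
  = 11.3096/(10·16.4) + 1/√15884 = 0.068961 + 0.007935 = 0.076895
P80 = (1/0.076895)² = 13.0047² = 169.12 µm

P80 = 169.1 µm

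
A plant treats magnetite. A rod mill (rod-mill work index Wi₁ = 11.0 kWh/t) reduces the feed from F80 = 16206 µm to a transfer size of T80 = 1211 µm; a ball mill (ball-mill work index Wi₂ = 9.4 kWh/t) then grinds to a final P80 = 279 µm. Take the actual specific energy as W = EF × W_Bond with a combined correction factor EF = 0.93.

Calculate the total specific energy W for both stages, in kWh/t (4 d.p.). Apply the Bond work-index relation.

Bond: W = 10·Wi·(1/√P80 − 1/√F80)
Stage 1 (16206→1211 µm, Wi₁=11.0): W₁ = 10·11.0·(0.028736 − 0.007855) = 2.2969 kWh/t
Stage 2 (1211→279 µm, Wi₂=9.4): W₂ = 10·9.4·(0.059868 − 0.028736) = 2.9264 kWh/t
W = W₁ + W₂ = 2.2969 + 2.9264 = 5.2233 kWh/t
Apply correction: 5.2233 × 0.93 = 4.8577 kWh/t

W = 4.8577 kWh/t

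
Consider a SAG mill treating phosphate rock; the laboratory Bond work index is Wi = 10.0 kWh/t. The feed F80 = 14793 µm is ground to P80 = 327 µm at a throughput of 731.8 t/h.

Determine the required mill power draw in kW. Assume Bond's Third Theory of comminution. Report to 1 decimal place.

P = 3445.2 kW

Bond:  W = 10 Wi (1/√P − 1/√F)
W = 10·10.0·(1/√327 − 1/√14793) = 10·10.0·(0.047078) = 4.7078 kWh/t
P_mill = W·ṁ = 4.7078·731.8 = 3445.2 kW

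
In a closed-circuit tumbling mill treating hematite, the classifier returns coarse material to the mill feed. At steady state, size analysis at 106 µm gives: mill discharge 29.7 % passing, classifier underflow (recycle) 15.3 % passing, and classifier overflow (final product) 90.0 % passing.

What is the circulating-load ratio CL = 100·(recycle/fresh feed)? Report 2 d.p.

Classifier node, passing 106 µm:
r = (o − d)/(d − u)
r = (90.0 − 29.7)/(29.7 − 15.3) = 60.3/14.4 = 4.1875
CL = 100·r = 418.75 %

CL = 418.75 %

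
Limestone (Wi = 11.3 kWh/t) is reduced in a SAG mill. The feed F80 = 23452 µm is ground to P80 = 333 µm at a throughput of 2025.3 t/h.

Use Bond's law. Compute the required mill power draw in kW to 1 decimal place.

W = 10 Wi (1/√P80 − 1/√F80)  [Bond]
W = 10·11.3·(1/√333 − 1/√23452) = 10·11.3·(0.048270) = 5.4545 kWh/t
Mill draw = 5.4545 × 2025.3 = 11047.0 kW

P = 11047.0 kW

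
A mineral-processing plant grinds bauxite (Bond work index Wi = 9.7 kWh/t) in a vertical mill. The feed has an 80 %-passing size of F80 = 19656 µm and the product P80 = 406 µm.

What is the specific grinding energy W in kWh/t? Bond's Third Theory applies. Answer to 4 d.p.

W = 10·Wi·[P80^(−½) − F80^(−½)]
1/√406 = 0.049629;  1/√19656 = 0.007133
W = 10·9.7·(0.049629 − 0.007133) = 4.1222 kWh/t

W = 4.1222 kWh/t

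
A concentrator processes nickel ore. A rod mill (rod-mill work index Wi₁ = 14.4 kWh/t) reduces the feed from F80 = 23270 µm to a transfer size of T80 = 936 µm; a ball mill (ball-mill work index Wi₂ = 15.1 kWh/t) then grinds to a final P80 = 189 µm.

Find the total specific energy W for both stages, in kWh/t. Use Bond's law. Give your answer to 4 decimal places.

W = 9.8108 kWh/t

W = 10 Wi (P80^-0.5 − F80^-0.5)
Stage 1 (23270→936 µm, Wi₁=14.4): W₁ = 10·14.4·(0.032686 − 0.006555) = 3.7628 kWh/t
Stage 2 (936→189 µm, Wi₂=15.1): W₂ = 10·15.1·(0.072739 − 0.032686) = 6.0480 kWh/t
W = W₁ + W₂ = 3.7628 + 6.0480 = 9.8108 kWh/t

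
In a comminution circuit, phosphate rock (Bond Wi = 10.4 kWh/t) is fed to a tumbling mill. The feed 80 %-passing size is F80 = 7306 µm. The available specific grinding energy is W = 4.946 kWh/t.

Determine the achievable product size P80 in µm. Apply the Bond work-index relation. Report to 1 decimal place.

P80 = 284.8 µm

W = 10 Wi (1/√P80 − 1/√F80)  [Bond]
⇒ 1/√P80 = W/(10 Wi) + 1/√F80
  = 4.9460/(10·10.4) + 1/√7306 = 0.047558 + 0.011699 = 0.059257
P80 = (1/0.059257)² = 16.8756² = 284.79 µm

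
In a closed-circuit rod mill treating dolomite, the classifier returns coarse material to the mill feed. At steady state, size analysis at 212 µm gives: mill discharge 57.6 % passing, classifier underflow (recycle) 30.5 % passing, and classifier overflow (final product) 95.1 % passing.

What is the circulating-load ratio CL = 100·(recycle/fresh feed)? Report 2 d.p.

Two-product formula at 212 µm:
r = (o − d)/(d − u)
r = (95.1 − 57.6)/(57.6 − 30.5) = 37.5/27.1 = 1.3838
CL = 100·r = 138.38 %

CL = 138.38 %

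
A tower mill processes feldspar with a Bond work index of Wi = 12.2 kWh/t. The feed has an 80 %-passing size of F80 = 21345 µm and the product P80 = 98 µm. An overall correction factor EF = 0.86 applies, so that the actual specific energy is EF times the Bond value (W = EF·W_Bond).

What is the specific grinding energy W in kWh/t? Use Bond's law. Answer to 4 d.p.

W = 9.8804 kWh/t

W = 10·Wi·[P80^(−½) − F80^(−½)]
1/√98 = 0.101015;  1/√21345 = 0.006845
W = 10·12.2·(0.101015 − 0.006845) = 11.4888 kWh/t
With EF = 0.86: W = 11.4888·0.86 = 9.8804 kWh/t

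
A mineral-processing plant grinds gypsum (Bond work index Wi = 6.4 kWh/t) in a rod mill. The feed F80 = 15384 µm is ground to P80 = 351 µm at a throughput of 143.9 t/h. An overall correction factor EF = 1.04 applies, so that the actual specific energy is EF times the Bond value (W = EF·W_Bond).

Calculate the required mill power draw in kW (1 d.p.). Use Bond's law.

P = 434.0 kW

Bond:  W = 10 Wi (1/√P − 1/√F)
W = 10·6.4·(1/√351 − 1/√15384) = 10·6.4·(0.045314) = 2.9001 kWh/t
Apply correction: 2.9001 × 1.04 = 3.0161 kWh/t
P = W·T = 3.0161·143.9 = 434.0 kW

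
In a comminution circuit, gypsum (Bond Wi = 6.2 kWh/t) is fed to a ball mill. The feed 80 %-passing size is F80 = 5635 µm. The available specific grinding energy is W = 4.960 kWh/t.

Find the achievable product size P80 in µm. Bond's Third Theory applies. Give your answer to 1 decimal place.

W = 10 Wi (1/√P80 − 1/√F80)  [Bond]
P80^-0.5 = F80^-0.5 + W/(10 Wi)
  = 4.9600/(10·6.2) + 1/√5635 = 0.080000 + 0.013321 = 0.093321
P80 = (1/0.093321)² = 10.7156² = 114.83 µm

P80 = 114.8 µm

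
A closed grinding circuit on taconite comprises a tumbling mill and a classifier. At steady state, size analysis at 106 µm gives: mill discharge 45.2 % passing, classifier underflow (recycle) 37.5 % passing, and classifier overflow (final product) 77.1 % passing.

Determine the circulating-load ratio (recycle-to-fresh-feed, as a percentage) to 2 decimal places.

Classifier node, passing 106 µm:
r = (o − d)/(d − u)
r = (77.1 − 45.2)/(45.2 − 37.5) = 31.9/7.7 = 4.1429
CL = 100·r = 414.29 %

CL = 414.29 %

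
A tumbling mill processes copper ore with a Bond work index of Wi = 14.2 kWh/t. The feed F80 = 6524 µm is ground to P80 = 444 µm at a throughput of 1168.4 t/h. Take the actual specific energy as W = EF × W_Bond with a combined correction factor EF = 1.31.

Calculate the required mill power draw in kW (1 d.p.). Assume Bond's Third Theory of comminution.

P = 7623.9 kW

W = 10 Wi (P80^-0.5 − F80^-0.5)
W = 10·14.2·(1/√444 − 1/√6524) = 10·14.2·(0.035077) = 4.9810 kWh/t
With EF = 1.31: W = 4.9810·1.31 = 6.5251 kWh/t
P = W·T = 6.5251·1168.4 = 7623.9 kW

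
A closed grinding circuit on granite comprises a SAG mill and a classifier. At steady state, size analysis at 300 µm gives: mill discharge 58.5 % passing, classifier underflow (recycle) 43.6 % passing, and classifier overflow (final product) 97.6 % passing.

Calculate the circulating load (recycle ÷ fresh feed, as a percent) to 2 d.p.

CL = 262.42 %

Two-product formula at 300 µm:
(1+r)·d = r·u + o ⇒ r = (o−d)/(d−u)
r = (97.6 − 58.5)/(58.5 − 43.6) = 39.1/14.9 = 2.6242
CL = 100·r = 262.42 %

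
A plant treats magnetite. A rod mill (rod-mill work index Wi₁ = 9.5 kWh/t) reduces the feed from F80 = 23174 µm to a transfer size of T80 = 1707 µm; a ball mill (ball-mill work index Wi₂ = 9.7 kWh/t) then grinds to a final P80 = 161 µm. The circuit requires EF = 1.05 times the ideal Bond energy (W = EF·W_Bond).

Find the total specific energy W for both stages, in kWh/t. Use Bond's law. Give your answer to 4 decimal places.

W = 7.3208 kWh/t

Bond:  W = 10 Wi (1/√P − 1/√F)
Stage 1 (23174→1707 µm, Wi₁=9.5): W₁ = 10·9.5·(0.024204 − 0.006569) = 1.6753 kWh/t
Stage 2 (1707→161 µm, Wi₂=9.7): W₂ = 10·9.7·(0.078811 − 0.024204) = 5.2969 kWh/t
W = W₁ + W₂ = 1.6753 + 5.2969 = 6.9722 kWh/t
Corrected W = EF·W_Bond = 1.05·6.9722 = 7.3208 kWh/t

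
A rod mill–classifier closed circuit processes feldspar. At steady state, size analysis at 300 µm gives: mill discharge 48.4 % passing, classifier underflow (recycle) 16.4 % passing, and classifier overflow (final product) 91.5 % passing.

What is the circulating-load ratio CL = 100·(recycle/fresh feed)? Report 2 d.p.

CL = 134.69 %

Two-product formula at 300 µm:
Fd + Rd = Ru + Fo ⇒ R/F = (o−d)/(d−u)
r = (91.5 − 48.4)/(48.4 − 16.4) = 43.1/32.0 = 1.3469
CL = 100·r = 134.69 %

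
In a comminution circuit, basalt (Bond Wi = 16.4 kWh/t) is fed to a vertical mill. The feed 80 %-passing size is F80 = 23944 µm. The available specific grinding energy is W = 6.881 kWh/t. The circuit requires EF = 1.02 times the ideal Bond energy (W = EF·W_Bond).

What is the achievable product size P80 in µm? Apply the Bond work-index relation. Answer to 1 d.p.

Bond:  W = 10 Wi (1/√P − 1/√F)
W_Bond = W / EF = 6.881 / 1.02 = 6.7461 kWh/t
P80^(−½) = W_Bond/(10 Wi) + F80^(−½)
  = 6.7461/(10·16.4) + 1/√23944 = 0.041135 + 0.006463 = 0.047597
P80 = (1/0.047597)² = 21.0097² = 441.41 µm

P80 = 441.4 µm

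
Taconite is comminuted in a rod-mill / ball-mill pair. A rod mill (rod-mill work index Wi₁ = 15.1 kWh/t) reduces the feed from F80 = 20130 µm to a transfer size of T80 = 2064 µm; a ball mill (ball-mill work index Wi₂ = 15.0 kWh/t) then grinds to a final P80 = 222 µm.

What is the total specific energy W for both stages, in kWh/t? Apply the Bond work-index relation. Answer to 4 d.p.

W = 9.0251 kWh/t

W = 10·Wi·[P80^(−½) − F80^(−½)]
Stage 1 (20130→2064 µm, Wi₁=15.1): W₁ = 10·15.1·(0.022011 − 0.007048) = 2.2594 kWh/t
Stage 2 (2064→222 µm, Wi₂=15.0): W₂ = 10·15.0·(0.067116 − 0.022011) = 6.7656 kWh/t
W = W₁ + W₂ = 2.2594 + 6.7656 = 9.0251 kWh/t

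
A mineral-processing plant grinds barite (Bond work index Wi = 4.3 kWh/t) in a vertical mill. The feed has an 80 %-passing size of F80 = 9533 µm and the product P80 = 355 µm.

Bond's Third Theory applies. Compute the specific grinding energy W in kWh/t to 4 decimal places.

W = 10·Wi·(P80^(-½) − F80^(-½))
1/√355 = 0.053074;  1/√9533 = 0.010242
W = 10·4.3·(0.053074 − 0.010242) = 1.8418 kWh/t

W = 1.8418 kWh/t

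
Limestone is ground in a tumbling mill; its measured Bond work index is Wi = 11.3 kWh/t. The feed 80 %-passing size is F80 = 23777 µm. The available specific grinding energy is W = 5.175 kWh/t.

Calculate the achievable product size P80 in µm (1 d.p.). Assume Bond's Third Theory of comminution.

P80 = 365.8 µm

Bond:  W = 10 Wi (1/√P − 1/√F)
P80^-0.5 = F80^-0.5 + W/(10 Wi)
  = 5.1750/(10·11.3) + 1/√23777 = 0.045796 + 0.006485 = 0.052282
P80 = (1/0.052282)² = 19.1272² = 365.85 µm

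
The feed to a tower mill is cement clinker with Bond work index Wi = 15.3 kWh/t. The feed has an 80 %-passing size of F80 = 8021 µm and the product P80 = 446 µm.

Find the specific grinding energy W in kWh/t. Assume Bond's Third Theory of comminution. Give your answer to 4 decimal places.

W_Bond = 10·Wi·(1/√P₈₀ − 1/√F₈₀)
1/√446 = 0.047351;  1/√8021 = 0.011166
W = 10·15.3·(0.047351 − 0.011166) = 5.5364 kWh/t

W = 5.5364 kWh/t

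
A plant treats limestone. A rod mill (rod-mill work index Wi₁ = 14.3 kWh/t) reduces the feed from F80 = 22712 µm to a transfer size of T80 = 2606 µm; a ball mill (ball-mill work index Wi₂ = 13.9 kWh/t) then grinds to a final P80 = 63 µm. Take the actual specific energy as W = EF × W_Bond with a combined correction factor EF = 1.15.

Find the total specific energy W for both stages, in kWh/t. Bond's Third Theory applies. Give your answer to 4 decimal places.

W = 19.1381 kWh/t

W = 10 Wi (1/√P80 − 1/√F80)  [Bond]
Stage 1 (22712→2606 µm, Wi₁=14.3): W₁ = 10·14.3·(0.019589 − 0.006635) = 1.8524 kWh/t
Stage 2 (2606→63 µm, Wi₂=13.9): W₂ = 10·13.9·(0.125988 − 0.019589) = 14.7895 kWh/t
W = W₁ + W₂ = 1.8524 + 14.7895 = 16.6418 kWh/t
With EF = 1.15: W = 16.6418·1.15 = 19.1381 kWh/t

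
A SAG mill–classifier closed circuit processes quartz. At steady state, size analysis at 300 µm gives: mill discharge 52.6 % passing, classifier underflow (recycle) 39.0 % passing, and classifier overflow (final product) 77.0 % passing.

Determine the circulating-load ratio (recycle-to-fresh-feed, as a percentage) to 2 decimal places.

Mass balance on the −300 µm fraction:
(1+r)d = ru + o → r = (o−d)/(d−u)
r = (77.0 − 52.6)/(52.6 − 39.0) = 24.4/13.6 = 1.7941
CL = 100·r = 179.41 %

CL = 179.41 %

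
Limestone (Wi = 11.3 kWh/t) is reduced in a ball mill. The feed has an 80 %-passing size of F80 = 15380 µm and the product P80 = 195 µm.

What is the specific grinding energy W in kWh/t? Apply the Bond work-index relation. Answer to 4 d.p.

Bond: W = 10·Wi·(1/√P80 − 1/√F80)
1/√195 = 0.071611;  1/√15380 = 0.008063
W = 10·11.3·(0.071611 − 0.008063) = 7.1809 kWh/t

W = 7.1809 kWh/t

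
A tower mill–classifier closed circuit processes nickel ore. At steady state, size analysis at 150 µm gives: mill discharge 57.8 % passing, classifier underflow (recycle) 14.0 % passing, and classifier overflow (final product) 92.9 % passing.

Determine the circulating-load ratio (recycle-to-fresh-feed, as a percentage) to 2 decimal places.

Balance %-passing 150 µm (r = R/F):
(1+r)d = ru + o → r = (o−d)/(d−u)
r = (92.9 − 57.8)/(57.8 − 14.0) = 35.1/43.8 = 0.8014
CL = 100·r = 80.14 %

CL = 80.14 %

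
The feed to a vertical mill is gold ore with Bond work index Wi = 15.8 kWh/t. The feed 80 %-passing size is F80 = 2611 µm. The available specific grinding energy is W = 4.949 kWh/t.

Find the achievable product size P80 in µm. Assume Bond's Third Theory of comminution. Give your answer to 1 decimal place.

W_Bond = 10·Wi·(1/√P₈₀ − 1/√F₈₀)
P80^(−½) = W/(10 Wi) + F80^(−½)
  = 4.9490/(10·15.8) + 1/√2611 = 0.031323 + 0.019570 = 0.050893
P80 = (1/0.050893)² = 19.6491² = 386.09 µm

P80 = 386.1 µm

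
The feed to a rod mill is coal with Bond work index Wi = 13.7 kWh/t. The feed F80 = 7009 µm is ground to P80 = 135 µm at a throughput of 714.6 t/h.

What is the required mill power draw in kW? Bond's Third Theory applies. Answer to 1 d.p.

W = 10·Wi·(P80^(-½) − F80^(-½))
W = 10·13.7·(1/√135 − 1/√7009) = 10·13.7·(0.074122) = 10.1547 kWh/t
P = W·T = 10.1547·714.6 = 7256.5 kW

P = 7256.5 kW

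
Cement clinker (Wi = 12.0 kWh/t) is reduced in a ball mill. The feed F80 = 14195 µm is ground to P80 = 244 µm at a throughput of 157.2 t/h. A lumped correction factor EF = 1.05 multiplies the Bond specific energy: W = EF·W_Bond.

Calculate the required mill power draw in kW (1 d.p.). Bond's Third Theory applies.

W = 10·Wi·[P80^(−½) − F80^(−½)]
W = 10·12.0·(1/√244 − 1/√14195) = 10·12.0·(0.055625) = 6.6750 kWh/t
Corrected W = EF·W_Bond = 1.05·6.6750 = 7.0088 kWh/t
Power = W × throughput = 7.0088 kWh/t × 157.2 t/h = 1101.8 kW

P = 1101.8 kW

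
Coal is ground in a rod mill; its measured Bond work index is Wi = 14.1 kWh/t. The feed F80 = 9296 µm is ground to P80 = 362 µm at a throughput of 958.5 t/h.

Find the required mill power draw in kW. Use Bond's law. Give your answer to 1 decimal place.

P = 5701.5 kW

W_Bond = 10·Wi·(1/√P₈₀ − 1/√F₈₀)
W = 10·14.1·(1/√362 − 1/√9296) = 10·14.1·(0.042187) = 5.9484 kWh/t
P = W·T = 5.9484·958.5 = 5701.5 kW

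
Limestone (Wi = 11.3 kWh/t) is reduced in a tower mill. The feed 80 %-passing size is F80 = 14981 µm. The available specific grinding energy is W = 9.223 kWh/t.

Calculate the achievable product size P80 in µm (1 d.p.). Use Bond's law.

W = 10 Wi / √P80 − 10 Wi / √F80
1/√P80 = 1/√F80 + W/(10·Wi)
  = 9.2230/(10·11.3) + 1/√14981 = 0.081619 + 0.008170 = 0.089790
P80 = (1/0.089790)² = 11.1371² = 124.04 µm

P80 = 124.0 µm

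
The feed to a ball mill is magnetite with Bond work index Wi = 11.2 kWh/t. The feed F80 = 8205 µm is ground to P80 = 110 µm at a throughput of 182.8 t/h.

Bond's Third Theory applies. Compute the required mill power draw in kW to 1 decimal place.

W = 10 Wi (1/√P80 − 1/√F80)  [Bond]
W = 10·11.2·(1/√110 − 1/√8205) = 10·11.2·(0.084306) = 9.4423 kWh/t
P = W·T = 9.4423·182.8 = 1726.1 kW

P = 1726.1 kW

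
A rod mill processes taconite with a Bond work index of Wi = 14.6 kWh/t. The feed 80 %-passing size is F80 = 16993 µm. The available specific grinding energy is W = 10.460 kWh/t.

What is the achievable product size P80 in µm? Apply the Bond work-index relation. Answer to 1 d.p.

W = 10·Wi·[P80^(−½) − F80^(−½)]
1/√P80 = 1/√F80 + W/(10·Wi)
  = 10.4600/(10·14.6) + 1/√16993 = 0.071644 + 0.007671 = 0.079315
P80 = (1/0.079315)² = 12.6079² = 158.96 µm

P80 = 159.0 µm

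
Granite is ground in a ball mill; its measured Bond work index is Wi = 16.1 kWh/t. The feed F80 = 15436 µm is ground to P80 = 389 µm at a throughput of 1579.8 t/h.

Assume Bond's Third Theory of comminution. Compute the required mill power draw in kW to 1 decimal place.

W = 10 Wi (P80^-0.5 − F80^-0.5)
W = 10·16.1·(1/√389 − 1/√15436) = 10·16.1·(0.042653) = 6.8672 kWh/t
P_mill = W·ṁ = 6.8672·1579.8 = 10848.7 kW

P = 10848.7 kW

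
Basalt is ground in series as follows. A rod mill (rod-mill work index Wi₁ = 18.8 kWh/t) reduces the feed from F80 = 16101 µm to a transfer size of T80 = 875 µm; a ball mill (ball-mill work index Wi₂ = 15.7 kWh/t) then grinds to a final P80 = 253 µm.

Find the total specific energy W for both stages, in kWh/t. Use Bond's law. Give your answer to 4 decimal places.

W = 10 Wi / √P80 − 10 Wi / √F80
Stage 1 (16101→875 µm, Wi₁=18.8): W₁ = 10·18.8·(0.033806 − 0.007881) = 4.8740 kWh/t
Stage 2 (875→253 µm, Wi₂=15.7): W₂ = 10·15.7·(0.062869 − 0.033806) = 4.5629 kWh/t
W = W₁ + W₂ = 4.8740 + 4.5629 = 9.4369 kWh/t

W = 9.4369 kWh/t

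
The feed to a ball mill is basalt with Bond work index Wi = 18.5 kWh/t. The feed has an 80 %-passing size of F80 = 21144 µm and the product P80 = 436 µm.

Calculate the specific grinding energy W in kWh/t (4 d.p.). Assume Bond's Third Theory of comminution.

W = 10·Wi·(P80^(-½) − F80^(-½))
1/√436 = 0.047891;  1/√21144 = 0.006877
W = 10·18.5·(0.047891 − 0.006877) = 7.5876 kWh/t

W = 7.5876 kWh/t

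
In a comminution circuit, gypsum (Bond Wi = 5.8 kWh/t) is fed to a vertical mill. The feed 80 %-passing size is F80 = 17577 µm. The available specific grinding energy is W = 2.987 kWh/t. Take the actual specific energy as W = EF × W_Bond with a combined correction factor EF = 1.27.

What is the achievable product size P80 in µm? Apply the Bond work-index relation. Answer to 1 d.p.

P80 = 432.3 µm

Bond:  W = 10 Wi (1/√P − 1/√F)
W_Bond = W / EF = 2.987 / 1.27 = 2.3520 kWh/t
P80^(−½) = W_Bond/(10 Wi) + F80^(−½)
  = 2.3520/(10·5.8) + 1/√17577 = 0.040551 + 0.007543 = 0.048094
P80 = (1/0.048094)² = 20.7927² = 432.33 µm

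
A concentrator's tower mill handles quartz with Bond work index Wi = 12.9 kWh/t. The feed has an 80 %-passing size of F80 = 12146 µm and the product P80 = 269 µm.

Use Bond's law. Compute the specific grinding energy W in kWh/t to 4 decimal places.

W = 10 Wi (1/√P80 − 1/√F80)  [Bond]
1/√269 = 0.060971;  1/√12146 = 0.009074
W = 10·12.9·(0.060971 − 0.009074) = 6.6948 kWh/t

W = 6.6948 kWh/t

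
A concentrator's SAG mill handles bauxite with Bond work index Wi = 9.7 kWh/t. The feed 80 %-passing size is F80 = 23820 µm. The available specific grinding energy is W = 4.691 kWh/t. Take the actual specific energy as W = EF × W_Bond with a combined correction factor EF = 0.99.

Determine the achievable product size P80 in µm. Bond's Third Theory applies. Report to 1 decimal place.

P80 = 326.7 µm

W = 10 Wi (1/√P80 − 1/√F80)  [Bond]
W_Bond = W / EF = 4.691 / 0.99 = 4.7384 kWh/t
1/√P80 = 1/√F80 + W_Bond/(10·Wi)
  = 4.7384/(10·9.7) + 1/√23820 = 0.048849 + 0.006479 = 0.055329
P80 = (1/0.055329)² = 18.0738² = 326.66 µm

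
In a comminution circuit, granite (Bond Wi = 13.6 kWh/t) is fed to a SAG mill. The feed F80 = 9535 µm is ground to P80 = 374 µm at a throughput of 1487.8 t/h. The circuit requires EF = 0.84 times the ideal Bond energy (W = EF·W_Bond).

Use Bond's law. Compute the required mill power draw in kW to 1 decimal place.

P = 7048.1 kW

W = 10 Wi (P80^-0.5 − F80^-0.5)
W = 10·13.6·(1/√374 − 1/√9535) = 10·13.6·(0.041468) = 5.6396 kWh/t
W_actual = 0.84 × 5.6396 = 4.7373 kWh/t
Mill draw = 4.7373 × 1487.8 = 7048.1 kW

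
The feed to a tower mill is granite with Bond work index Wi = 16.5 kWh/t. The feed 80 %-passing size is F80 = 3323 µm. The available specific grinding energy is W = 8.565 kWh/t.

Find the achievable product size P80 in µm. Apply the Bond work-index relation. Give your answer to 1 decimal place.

W = 10 Wi (P80^-0.5 − F80^-0.5)
⇒ 1/√P80 = W/(10 Wi) + 1/√F80
  = 8.5650/(10·16.5) + 1/√3323 = 0.051909 + 0.017347 = 0.069257
P80 = (1/0.069257)² = 14.4391² = 208.49 µm

P80 = 208.5 µm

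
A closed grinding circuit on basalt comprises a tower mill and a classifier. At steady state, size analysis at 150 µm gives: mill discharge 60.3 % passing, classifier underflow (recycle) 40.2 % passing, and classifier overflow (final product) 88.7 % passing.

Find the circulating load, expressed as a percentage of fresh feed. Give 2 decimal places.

Let r = R/F. Size balance at 150 µm:
r = (o − d)/(d − u)
r = (88.7 − 60.3)/(60.3 − 40.2) = 28.4/20.1 = 1.4129
CL = 100·r = 141.29 %

CL = 141.29 %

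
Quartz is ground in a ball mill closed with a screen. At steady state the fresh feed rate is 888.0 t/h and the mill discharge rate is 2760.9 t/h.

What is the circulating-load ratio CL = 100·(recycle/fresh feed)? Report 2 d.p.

CL = 210.91 %

Discharge = new feed + return, hence
R = M − F = 2760.9 − 888.0 = 1872.9 t/h
CL = 100·R/F = 100·1872.9/888.0 = 210.91 %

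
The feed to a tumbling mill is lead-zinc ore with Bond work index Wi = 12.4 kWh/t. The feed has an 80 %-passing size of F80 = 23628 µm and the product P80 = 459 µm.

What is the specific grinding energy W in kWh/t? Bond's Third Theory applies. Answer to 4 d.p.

W = 4.9811 kWh/t

W = 10 Wi (P80^-0.5 − F80^-0.5)
1/√459 = 0.046676;  1/√23628 = 0.006506
W = 10·12.4·(0.046676 − 0.006506) = 4.9811 kWh/t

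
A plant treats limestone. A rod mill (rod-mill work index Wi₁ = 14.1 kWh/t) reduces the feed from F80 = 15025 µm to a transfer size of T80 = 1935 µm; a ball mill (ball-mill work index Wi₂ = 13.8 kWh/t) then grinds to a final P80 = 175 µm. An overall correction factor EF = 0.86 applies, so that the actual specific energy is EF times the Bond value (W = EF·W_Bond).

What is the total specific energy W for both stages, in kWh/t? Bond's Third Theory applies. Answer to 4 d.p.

W = 8.0408 kWh/t

W = 10 Wi (P80^-0.5 − F80^-0.5)
Stage 1 (15025→1935 µm, Wi₁=14.1): W₁ = 10·14.1·(0.022733 − 0.008158) = 2.0551 kWh/t
Stage 2 (1935→175 µm, Wi₂=13.8): W₂ = 10·13.8·(0.075593 − 0.022733) = 7.2946 kWh/t
W = W₁ + W₂ = 2.0551 + 7.2946 = 9.3497 kWh/t
Corrected W = EF·W_Bond = 0.86·9.3497 = 8.0408 kWh/t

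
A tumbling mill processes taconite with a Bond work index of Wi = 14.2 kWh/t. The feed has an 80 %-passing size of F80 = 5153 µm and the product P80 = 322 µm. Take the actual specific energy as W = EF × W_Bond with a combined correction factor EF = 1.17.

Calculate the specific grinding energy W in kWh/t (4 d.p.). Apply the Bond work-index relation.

W = 10 Wi (P80^-0.5 − F80^-0.5)
1/√322 = 0.055728;  1/√5153 = 0.013931
W = 10·14.2·(0.055728 − 0.013931) = 5.9352 kWh/t
W_actual = 1.17 × 5.9352 = 6.9442 kWh/t

W = 6.9442 kWh/t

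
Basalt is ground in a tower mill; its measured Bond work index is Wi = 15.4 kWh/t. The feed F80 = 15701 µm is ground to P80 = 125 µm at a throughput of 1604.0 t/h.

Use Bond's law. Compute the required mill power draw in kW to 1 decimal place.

P = 20122.4 kW

Bond:  W = 10 Wi (1/√P − 1/√F)
W = 10·15.4·(1/√125 − 1/√15701) = 10·15.4·(0.081462) = 12.5452 kWh/t
Power = W × throughput = 12.5452 kWh/t × 1604.0 t/h = 20122.4 kW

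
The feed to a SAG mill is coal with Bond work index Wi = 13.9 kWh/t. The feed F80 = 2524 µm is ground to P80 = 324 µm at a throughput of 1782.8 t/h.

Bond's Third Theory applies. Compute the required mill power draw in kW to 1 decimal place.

P = 8834.6 kW

Bond: W = 10·Wi·(1/√P80 − 1/√F80)
W = 10·13.9·(1/√324 − 1/√2524) = 10·13.9·(0.035651) = 4.9555 kWh/t
P = W·T = 4.9555·1782.8 = 8834.6 kW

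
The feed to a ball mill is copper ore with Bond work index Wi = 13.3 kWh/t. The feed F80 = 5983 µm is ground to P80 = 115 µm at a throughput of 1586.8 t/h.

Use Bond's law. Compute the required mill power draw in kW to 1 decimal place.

W = 10 Wi (1/√P80 − 1/√F80)  [Bond]
W = 10·13.3·(1/√115 − 1/√5983) = 10·13.3·(0.080322) = 10.6829 kWh/t
P_mill = W·ṁ = 10.6829·1586.8 = 16951.6 kW

P = 16951.6 kW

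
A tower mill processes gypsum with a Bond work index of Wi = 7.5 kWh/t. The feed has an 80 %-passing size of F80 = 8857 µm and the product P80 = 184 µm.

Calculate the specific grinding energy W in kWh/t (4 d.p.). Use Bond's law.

W = 4.7321 kWh/t

W_Bond = 10·Wi·(1/√P₈₀ − 1/√F₈₀)
1/√184 = 0.073721;  1/√8857 = 0.010626
W = 10·7.5·(0.073721 − 0.010626) = 4.7321 kWh/t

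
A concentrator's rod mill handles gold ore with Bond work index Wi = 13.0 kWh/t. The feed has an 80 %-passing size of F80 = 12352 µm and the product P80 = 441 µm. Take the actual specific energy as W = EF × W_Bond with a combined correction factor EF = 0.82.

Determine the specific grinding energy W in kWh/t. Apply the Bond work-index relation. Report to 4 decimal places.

W = 4.1170 kWh/t

W = 10·Wi·[P80^(−½) − F80^(−½)]
1/√441 = 0.047619;  1/√12352 = 0.008998
W = 10·13.0·(0.047619 − 0.008998) = 5.0208 kWh/t
Corrected W = EF·W_Bond = 0.82·5.0208 = 4.1170 kWh/t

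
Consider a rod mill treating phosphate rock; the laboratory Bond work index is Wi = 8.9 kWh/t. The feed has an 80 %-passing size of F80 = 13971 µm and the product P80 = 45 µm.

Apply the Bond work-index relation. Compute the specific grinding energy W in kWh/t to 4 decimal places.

W = 10·Wi·(P80^(-½) − F80^(-½))
1/√45 = 0.149071;  1/√13971 = 0.008460
W = 10·8.9·(0.149071 − 0.008460) = 12.5144 kWh/t

W = 12.5144 kWh/t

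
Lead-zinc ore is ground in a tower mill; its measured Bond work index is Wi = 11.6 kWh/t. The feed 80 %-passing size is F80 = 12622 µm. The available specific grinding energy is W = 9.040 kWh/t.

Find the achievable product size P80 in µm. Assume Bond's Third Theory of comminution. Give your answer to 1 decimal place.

P80 = 132.6 µm

W = 10 Wi (P80^-0.5 − F80^-0.5)
1/√P80 = 1/√F80 + W/(10·Wi)
  = 9.0400/(10·11.6) + 1/√12622 = 0.077931 + 0.008901 = 0.086832
P80 = (1/0.086832)² = 11.5165² = 132.63 µm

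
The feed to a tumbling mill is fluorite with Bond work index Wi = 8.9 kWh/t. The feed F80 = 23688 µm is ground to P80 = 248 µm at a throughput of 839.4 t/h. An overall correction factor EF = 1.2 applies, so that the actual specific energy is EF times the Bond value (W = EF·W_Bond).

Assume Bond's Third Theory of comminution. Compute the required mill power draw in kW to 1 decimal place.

P = 5110.2 kW

W = 10·Wi·(P80^(-½) − F80^(-½))
W = 10·8.9·(1/√248 − 1/√23688) = 10·8.9·(0.057003) = 5.0732 kWh/t
W_actual = 1.2 × 5.0732 = 6.0879 kWh/t
P_mill = W·ṁ = 6.0879·839.4 = 5110.2 kW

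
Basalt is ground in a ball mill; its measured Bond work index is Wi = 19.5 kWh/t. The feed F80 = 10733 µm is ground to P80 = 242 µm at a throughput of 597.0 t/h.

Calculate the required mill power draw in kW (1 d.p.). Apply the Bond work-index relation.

P = 6359.7 kW

W = 10·Wi·(P80^(-½) − F80^(-½))
W = 10·19.5·(1/√242 − 1/√10733) = 10·19.5·(0.054630) = 10.6528 kWh/t
Power = W × throughput = 10.6528 kWh/t × 597.0 t/h = 6359.7 kW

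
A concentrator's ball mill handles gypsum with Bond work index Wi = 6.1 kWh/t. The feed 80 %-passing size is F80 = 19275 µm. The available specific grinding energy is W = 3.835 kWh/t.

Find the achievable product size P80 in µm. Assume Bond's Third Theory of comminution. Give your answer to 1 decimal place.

W = 10 Wi (1/√P80 − 1/√F80)  [Bond]
⇒ 1/√P80 = W/(10 Wi) + 1/√F80
  = 3.8350/(10·6.1) + 1/√19275 = 0.062869 + 0.007203 = 0.070072
P80 = (1/0.070072)² = 14.2711² = 203.66 µm

P80 = 203.7 µm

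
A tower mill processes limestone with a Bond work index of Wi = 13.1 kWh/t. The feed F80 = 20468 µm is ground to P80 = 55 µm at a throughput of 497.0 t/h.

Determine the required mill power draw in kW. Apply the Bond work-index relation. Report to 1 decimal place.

W = 10 Wi / √P80 − 10 Wi / √F80
W = 10·13.1·(1/√55 − 1/√20468) = 10·13.1·(0.127850) = 16.7484 kWh/t
Power = W × throughput = 16.7484 kWh/t × 497.0 t/h = 8323.9 kW

P = 8323.9 kW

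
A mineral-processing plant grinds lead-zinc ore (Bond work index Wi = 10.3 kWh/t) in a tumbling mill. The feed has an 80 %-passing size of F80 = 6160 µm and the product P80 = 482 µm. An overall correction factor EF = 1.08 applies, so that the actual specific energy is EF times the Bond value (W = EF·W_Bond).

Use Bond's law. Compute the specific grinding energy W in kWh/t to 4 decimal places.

W = 3.6495 kWh/t

W_Bond = 10·Wi·(1/√P₈₀ − 1/√F₈₀)
1/√482 = 0.045549;  1/√6160 = 0.012741
W = 10·10.3·(0.045549 − 0.012741) = 3.3792 kWh/t
Apply correction: 3.3792 × 1.08 = 3.6495 kWh/t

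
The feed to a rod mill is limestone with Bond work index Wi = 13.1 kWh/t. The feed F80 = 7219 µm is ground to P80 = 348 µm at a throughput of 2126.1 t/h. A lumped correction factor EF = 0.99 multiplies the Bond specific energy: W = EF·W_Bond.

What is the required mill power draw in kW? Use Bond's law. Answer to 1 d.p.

P = 11535.6 kW

W = 10·Wi·(P80^(-½) − F80^(-½))
W = 10·13.1·(1/√348 − 1/√7219) = 10·13.1·(0.041836) = 5.4805 kWh/t
W_actual = 0.99 × 5.4805 = 5.4257 kWh/t
P = W·T = 5.4257·2126.1 = 11535.6 kW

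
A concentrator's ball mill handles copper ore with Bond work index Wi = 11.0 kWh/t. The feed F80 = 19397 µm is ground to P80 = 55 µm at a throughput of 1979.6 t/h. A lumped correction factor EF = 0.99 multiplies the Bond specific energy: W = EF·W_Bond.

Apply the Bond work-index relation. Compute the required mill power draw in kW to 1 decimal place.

P = 27520.7 kW

W = 10 Wi / √P80 − 10 Wi / √F80
W = 10·11.0·(1/√55 − 1/√19397) = 10·11.0·(0.127660) = 14.0426 kWh/t
Corrected W = EF·W_Bond = 0.99·14.0426 = 13.9022 kWh/t
Mill draw = 13.9022 × 1979.6 = 27520.7 kW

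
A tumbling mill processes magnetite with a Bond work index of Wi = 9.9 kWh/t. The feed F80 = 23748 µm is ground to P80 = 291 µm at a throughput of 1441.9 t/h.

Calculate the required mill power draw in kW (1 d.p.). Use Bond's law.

W_Bond = 10·Wi·(1/√P₈₀ − 1/√F₈₀)
W = 10·9.9·(1/√291 − 1/√23748) = 10·9.9·(0.052132) = 5.1611 kWh/t
P_mill = W·ṁ = 5.1611·1441.9 = 7441.7 kW

P = 7441.7 kW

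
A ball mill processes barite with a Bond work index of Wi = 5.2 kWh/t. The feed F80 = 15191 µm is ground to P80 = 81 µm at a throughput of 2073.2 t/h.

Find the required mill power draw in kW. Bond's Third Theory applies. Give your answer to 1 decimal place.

P = 11103.8 kW

W = 10 Wi / √P80 − 10 Wi / √F80
W = 10·5.2·(1/√81 − 1/√15191) = 10·5.2·(0.102998) = 5.3559 kWh/t
P = W·T = 5.3559·2073.2 = 11103.8 kW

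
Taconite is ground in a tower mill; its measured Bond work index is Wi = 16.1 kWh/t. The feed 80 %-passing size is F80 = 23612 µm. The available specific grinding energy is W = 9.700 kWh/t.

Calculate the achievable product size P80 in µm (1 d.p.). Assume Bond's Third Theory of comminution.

W = 10 Wi (P80^-0.5 − F80^-0.5)
P80^(−½) = W/(10 Wi) + F80^(−½)
  = 9.7000/(10·16.1) + 1/√23612 = 0.060248 + 0.006508 = 0.066756
P80 = (1/0.066756)² = 14.9799² = 224.40 µm

P80 = 224.4 µm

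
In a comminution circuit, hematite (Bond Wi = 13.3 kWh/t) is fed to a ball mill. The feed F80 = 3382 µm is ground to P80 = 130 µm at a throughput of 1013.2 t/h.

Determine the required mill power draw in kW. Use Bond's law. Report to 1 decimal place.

Bond:  W = 10 Wi (1/√P − 1/√F)
W = 10·13.3·(1/√130 − 1/√3382) = 10·13.3·(0.070510) = 9.3779 kWh/t
Mill draw = 9.3779 × 1013.2 = 9501.7 kW

P = 9501.7 kW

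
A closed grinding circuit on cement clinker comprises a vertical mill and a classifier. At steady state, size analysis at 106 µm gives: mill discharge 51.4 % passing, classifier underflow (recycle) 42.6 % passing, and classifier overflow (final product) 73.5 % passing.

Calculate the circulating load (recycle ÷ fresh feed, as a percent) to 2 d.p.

CL = 251.14 %

Classifier node, passing 106 µm:
(1+r)·d = r·u + o ⇒ r = (o−d)/(d−u)
r = (73.5 − 51.4)/(51.4 − 42.6) = 22.1/8.8 = 2.5114
CL = 100·r = 251.14 %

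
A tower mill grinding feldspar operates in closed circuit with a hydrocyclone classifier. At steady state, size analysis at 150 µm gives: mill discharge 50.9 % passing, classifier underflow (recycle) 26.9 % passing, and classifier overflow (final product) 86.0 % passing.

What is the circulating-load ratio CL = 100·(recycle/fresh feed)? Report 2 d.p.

CL = 146.25 %

Two-product formula at 150 µm:
Fd + Rd = Ru + Fo ⇒ R/F = (o−d)/(d−u)
r = (86.0 − 50.9)/(50.9 − 26.9) = 35.1/24.0 = 1.4625
CL = 100·r = 146.25 %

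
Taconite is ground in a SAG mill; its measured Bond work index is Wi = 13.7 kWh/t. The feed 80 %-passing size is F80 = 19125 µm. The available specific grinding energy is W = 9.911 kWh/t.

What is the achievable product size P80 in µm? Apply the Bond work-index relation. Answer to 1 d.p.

W = 10 Wi / √P80 − 10 Wi / √F80
⇒ 1/√P80 = W/(10·Wi) + 1/√F80
  = 9.9110/(10·13.7) + 1/√19125 = 0.072343 + 0.007231 = 0.079574
P80 = (1/0.079574)² = 12.5669² = 157.93 µm

P80 = 157.9 µm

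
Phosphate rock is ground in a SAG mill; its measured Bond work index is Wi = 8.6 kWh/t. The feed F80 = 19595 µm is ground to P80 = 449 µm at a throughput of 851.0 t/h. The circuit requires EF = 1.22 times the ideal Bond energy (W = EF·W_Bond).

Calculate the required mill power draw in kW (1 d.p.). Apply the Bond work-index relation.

W = 10 Wi (1/√P80 − 1/√F80)  [Bond]
W = 10·8.6·(1/√449 − 1/√19595) = 10·8.6·(0.040049) = 3.4442 kWh/t
With EF = 1.22: W = 3.4442·1.22 = 4.2020 kWh/t
Power = W × throughput = 4.2020 kWh/t × 851.0 t/h = 3575.9 kW

P = 3575.9 kW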